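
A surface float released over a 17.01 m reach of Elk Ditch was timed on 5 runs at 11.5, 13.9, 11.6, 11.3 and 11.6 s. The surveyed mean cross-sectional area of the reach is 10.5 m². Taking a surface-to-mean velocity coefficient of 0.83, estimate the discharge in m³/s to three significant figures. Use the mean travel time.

12.4 m³/s

t̄ = (11.5 + 13.9 + 11.6 + 11.3 + 11.6) / 5 = 11.98 s
v_surface = L / t̄ = 17.01 / 11.98 = 1.420 m/s
v_mean = 0.83 × 1.420 = 1.178 m/s
Q = A × v_mean = 10.5 × 1.178 = 12.37 m³/s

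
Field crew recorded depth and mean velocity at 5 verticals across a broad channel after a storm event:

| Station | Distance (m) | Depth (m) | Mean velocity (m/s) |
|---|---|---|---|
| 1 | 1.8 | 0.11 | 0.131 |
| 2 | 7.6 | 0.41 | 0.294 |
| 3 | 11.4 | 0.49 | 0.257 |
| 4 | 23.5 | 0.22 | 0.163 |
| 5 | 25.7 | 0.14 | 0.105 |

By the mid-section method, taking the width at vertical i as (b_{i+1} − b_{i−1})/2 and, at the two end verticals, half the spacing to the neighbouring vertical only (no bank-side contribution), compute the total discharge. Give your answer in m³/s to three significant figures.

1.89 m³/s

w_1 = (7.6 − 1.8)/2 = 2.9 m; q_1 = 0.131 × 0.11 × 2.9 = 0.04179 m³/s
w_2 = (11.4 − 1.8)/2 = 4.8 m; q_2 = 0.294 × 0.41 × 4.8 = 0.5786 m³/s
w_3 = (23.5 − 7.6)/2 = 7.95 m; q_3 = 0.257 × 0.49 × 7.95 = 1.001 m³/s
w_4 = (25.7 − 11.4)/2 = 7.15 m; q_4 = 0.163 × 0.22 × 7.15 = 0.2564 m³/s
w_5 = (25.7 − 23.5)/2 = 1.1 m; q_5 = 0.105 × 0.14 × 1.1 = 0.01617 m³/s
Q = Σ qᵢ = 1.894 m³/s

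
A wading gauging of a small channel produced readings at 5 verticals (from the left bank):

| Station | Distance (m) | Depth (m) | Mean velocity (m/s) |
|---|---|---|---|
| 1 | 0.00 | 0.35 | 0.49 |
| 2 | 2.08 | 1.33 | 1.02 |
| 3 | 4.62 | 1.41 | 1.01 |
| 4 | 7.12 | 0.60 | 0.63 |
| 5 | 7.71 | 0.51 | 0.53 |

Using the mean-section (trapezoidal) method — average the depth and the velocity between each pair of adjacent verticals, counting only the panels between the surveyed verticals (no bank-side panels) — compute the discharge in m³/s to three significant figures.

7.10 m³/s

Panel 1-2: Δb = 2.08 m, d̄ = (0.35+1.33)/2 = 0.84, v̄ = (0.49+1.02)/2 = 0.755 → q = 2.08×0.84×0.755 = 1.319 m³/s
Panel 2-3: Δb = 2.54 m, d̄ = (1.33+1.41)/2 = 1.37, v̄ = (1.02+1.01)/2 = 1.015 → q = 2.54×1.37×1.015 = 3.532 m³/s
Panel 3-4: Δb = 2.5 m, d̄ = (1.41+0.60)/2 = 1.005, v̄ = (1.01+0.63)/2 = 0.82 → q = 2.5×1.005×0.82 = 2.060 m³/s
Panel 4-5: Δb = 0.59 m, d̄ = (0.60+0.51)/2 = 0.555, v̄ = (0.63+0.53)/2 = 0.58 → q = 0.59×0.555×0.58 = 0.1899 m³/s
Q = Σ q = 7.101 m³/s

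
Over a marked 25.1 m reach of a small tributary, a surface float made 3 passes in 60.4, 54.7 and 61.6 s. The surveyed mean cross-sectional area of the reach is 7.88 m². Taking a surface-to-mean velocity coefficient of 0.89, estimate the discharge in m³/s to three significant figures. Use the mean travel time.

2.99 m³/s

t̄ = (60.4 + 54.7 + 61.6) / 3 = 58.9 s
v_surface = L / t̄ = 25.1 / 58.9 = 0.4261 m/s
v_mean = 0.89 × 0.4261 = 0.3793 m/s
Q = A × v_mean = 7.88 × 0.3793 = 2.989 m³/s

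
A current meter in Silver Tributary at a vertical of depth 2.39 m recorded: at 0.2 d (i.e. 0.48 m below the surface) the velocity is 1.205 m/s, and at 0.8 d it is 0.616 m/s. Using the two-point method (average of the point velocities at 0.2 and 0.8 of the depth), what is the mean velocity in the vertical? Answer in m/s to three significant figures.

0.911 m/s

v̄ = (1.205 + 0.616) / 2 = 0.9105 m/s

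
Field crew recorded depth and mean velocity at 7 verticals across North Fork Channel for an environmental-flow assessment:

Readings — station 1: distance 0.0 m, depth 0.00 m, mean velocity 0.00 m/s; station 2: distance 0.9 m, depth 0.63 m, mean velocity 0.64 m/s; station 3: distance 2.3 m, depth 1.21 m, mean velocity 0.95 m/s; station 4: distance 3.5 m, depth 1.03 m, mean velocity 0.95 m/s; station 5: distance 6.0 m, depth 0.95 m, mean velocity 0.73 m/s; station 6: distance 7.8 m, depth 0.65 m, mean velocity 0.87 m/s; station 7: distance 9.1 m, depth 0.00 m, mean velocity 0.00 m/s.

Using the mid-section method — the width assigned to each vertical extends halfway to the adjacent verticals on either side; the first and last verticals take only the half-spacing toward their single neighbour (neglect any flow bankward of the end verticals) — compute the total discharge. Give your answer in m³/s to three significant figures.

6.14 m³/s

w_2 = (2.3 − 0.0)/2 = 1.15 m; q_2 = 0.64 × 0.63 × 1.15 = 0.4637 m³/s
w_3 = (3.5 − 0.9)/2 = 1.3 m; q_3 = 0.95 × 1.21 × 1.3 = 1.494 m³/s
w_4 = (6.0 − 2.3)/2 = 1.85 m; q_4 = 0.95 × 1.03 × 1.85 = 1.810 m³/s
w_5 = (7.8 − 3.5)/2 = 2.15 m; q_5 = 0.73 × 0.95 × 2.15 = 1.491 m³/s
w_6 = (9.1 − 6.0)/2 = 1.55 m; q_6 = 0.87 × 0.65 × 1.55 = 0.8765 m³/s
Stations 1, 7 contribute zero (depth or velocity is 0).
Q = Σ qᵢ = 6.136 m³/s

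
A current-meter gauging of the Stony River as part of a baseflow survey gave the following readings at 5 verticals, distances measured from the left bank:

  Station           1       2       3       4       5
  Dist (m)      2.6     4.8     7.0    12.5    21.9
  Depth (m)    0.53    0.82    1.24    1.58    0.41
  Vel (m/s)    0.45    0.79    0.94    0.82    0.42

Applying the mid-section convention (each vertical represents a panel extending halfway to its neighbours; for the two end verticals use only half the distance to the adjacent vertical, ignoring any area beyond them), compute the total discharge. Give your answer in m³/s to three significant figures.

16.6 m³/s

w_1 = (4.8 − 2.6)/2 = 1.1 m; q_1 = 0.45 × 0.53 × 1.1 = 0.2624 m³/s
w_2 = (7.0 − 2.6)/2 = 2.2 m; q_2 = 0.79 × 0.82 × 2.2 = 1.425 m³/s
w_3 = (12.5 − 4.8)/2 = 3.85 m; q_3 = 0.94 × 1.24 × 3.85 = 4.488 m³/s
w_4 = (21.9 − 7.0)/2 = 7.45 m; q_4 = 0.82 × 1.58 × 7.45 = 9.652 m³/s
w_5 = (21.9 − 12.5)/2 = 4.7 m; q_5 = 0.42 × 0.41 × 4.7 = 0.8093 m³/s
Q = Σ qᵢ = 16.64 m³/s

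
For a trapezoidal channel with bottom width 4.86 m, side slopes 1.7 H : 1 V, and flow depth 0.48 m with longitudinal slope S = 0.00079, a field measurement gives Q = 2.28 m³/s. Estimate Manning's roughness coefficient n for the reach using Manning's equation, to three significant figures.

A = (b + z·y)·y = (4.86 + 1.7×0.48)×0.48 = 2.724 m²
P = b + 2y√(1+z²) = 4.86 + 2×0.48×√(1+1.7²) = 6.753 m
R = A/P = 2.724/6.753 = 0.4034 m
n = (1/Q)·A·R^(2/3)·S^(1/2) = (1/2.28) × 2.724 × 0.5460 × 0.02811 = 0.01834

0.0183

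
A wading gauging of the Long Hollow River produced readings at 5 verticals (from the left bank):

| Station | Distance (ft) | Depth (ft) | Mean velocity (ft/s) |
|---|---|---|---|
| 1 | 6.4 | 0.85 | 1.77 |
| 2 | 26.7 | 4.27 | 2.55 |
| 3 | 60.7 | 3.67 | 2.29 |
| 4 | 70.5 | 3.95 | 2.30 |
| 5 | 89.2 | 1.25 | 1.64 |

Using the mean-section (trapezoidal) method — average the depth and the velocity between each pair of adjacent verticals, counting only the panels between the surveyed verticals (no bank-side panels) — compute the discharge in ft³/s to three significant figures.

620 ft³/s

Panel 1-2: Δb = 20.3 ft, d̄ = (0.85+4.27)/2 = 2.56, v̄ = (1.77+2.55)/2 = 2.16 → q = 20.3×2.56×2.16 = 112.3 ft³/s
Panel 2-3: Δb = 34 ft, d̄ = (4.27+3.67)/2 = 3.97, v̄ = (2.55+2.29)/2 = 2.42 → q = 34×3.97×2.42 = 326.7 ft³/s
Panel 3-4: Δb = 9.8 ft, d̄ = (3.67+3.95)/2 = 3.81, v̄ = (2.29+2.30)/2 = 2.295 → q = 9.8×3.81×2.295 = 85.69 ft³/s
Panel 4-5: Δb = 18.7 ft, d̄ = (3.95+1.25)/2 = 2.6, v̄ = (2.30+1.64)/2 = 1.97 → q = 18.7×2.6×1.97 = 95.78 ft³/s
Q = Σ q = 620.4 ft³/s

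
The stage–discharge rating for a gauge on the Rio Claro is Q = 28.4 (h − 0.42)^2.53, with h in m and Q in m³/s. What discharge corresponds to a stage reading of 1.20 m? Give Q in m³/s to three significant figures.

15.1 m³/s

Q = 28.4 × (1.20 − 0.42)^2.53 = 28.4 × 0.78^2.53 = 15.15 m³/s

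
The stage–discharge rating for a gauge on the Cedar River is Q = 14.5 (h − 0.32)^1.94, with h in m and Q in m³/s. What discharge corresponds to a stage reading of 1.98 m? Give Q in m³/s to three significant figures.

Q = 14.5 × (1.98 − 0.32)^1.94 = 14.5 × 1.66^1.94 = 38.76 m³/s

38.8 m³/s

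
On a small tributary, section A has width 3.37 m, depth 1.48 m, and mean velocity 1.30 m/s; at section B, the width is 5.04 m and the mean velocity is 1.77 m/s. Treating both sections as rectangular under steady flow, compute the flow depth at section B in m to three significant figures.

Q = A₁V₁ = (3.37×1.48) × 1.30 = 6.484 m³/s
d₂ = Q/(b₂ V₂) = 6.484/(5.04×1.77) = 0.7268 m

0.727 m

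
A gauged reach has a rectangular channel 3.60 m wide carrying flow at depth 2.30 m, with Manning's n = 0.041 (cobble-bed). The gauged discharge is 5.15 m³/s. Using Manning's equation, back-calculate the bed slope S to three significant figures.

A = b·y = 3.60 × 2.30 = 8.280 m²
P = b + 2y = 3.60 + 2×2.30 = 8.200 m
R = A/P = 8.280/8.200 = 1.010 m
S = (Q·n / (1·A·R^(2/3)))² = (5.15×0.041 / (1×8.280×1.006))² = 0.0006419

0.000642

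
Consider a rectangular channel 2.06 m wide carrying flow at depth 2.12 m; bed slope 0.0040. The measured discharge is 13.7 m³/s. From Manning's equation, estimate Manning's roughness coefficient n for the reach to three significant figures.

0.0158

A = b·y = 2.06 × 2.12 = 4.367 m²
P = b + 2y = 2.06 + 2×2.12 = 6.300 m
R = A/P = 4.367/6.300 = 0.6932 m
n = (1/Q)·A·R^(2/3)·S^(1/2) = (1/13.7) × 4.367 × 0.7833 × 0.06325 = 0.01579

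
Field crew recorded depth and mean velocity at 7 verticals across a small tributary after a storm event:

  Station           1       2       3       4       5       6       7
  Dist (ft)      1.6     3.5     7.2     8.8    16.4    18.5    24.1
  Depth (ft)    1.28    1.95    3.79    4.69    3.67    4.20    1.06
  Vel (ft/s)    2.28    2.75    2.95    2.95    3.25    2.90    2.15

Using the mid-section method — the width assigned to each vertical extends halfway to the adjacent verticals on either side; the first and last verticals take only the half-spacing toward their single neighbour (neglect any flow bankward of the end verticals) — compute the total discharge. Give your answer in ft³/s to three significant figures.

222 ft³/s

w_1 = (3.5 − 1.6)/2 = 0.95 ft; q_1 = 2.28 × 1.28 × 0.95 = 2.772 ft³/s
w_2 = (7.2 − 1.6)/2 = 2.8 ft; q_2 = 2.75 × 1.95 × 2.8 = 15.02 ft³/s
w_3 = (8.8 − 3.5)/2 = 2.65 ft; q_3 = 2.95 × 3.79 × 2.65 = 29.63 ft³/s
w_4 = (16.4 − 7.2)/2 = 4.6 ft; q_4 = 2.95 × 4.69 × 4.6 = 63.64 ft³/s
w_5 = (18.5 − 8.8)/2 = 4.85 ft; q_5 = 3.25 × 3.67 × 4.85 = 57.85 ft³/s
w_6 = (24.1 − 16.4)/2 = 3.85 ft; q_6 = 2.90 × 4.20 × 3.85 = 46.89 ft³/s
w_7 = (24.1 − 18.5)/2 = 2.8 ft; q_7 = 2.15 × 1.06 × 2.8 = 6.381 ft³/s
Q = Σ qᵢ = 222.2 ft³/s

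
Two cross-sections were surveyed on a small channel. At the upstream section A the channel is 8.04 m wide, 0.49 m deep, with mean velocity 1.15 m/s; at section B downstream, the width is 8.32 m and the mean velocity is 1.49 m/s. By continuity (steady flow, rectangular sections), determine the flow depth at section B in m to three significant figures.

0.365 m

Q = A₁V₁ = (8.04×0.49) × 1.15 = 4.531 m³/s
d₂ = Q/(b₂ V₂) = 4.531/(8.32×1.49) = 0.3655 m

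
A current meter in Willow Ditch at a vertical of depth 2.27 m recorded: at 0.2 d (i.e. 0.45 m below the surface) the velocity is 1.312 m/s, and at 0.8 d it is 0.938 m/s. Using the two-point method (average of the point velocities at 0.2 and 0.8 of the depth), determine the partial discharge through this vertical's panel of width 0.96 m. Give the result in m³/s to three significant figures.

2.45 m³/s

v̄ = (1.312 + 0.938) / 2 = 1.125 m/s
q = v̄ × d × w = 1.125 × 2.27 × 0.96 = 2.452 m³/s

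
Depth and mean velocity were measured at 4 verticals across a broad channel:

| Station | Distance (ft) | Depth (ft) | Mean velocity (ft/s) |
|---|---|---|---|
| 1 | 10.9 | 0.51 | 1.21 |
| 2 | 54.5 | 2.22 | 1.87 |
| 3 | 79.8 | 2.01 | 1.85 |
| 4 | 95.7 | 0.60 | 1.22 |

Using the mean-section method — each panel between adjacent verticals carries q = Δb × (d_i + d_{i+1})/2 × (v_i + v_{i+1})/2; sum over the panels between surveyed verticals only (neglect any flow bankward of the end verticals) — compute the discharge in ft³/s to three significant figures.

223 ft³/s

Panel 1-2: Δb = 43.6 ft, d̄ = (0.51+2.22)/2 = 1.365, v̄ = (1.21+1.87)/2 = 1.54 → q = 43.6×1.365×1.54 = 91.65 ft³/s
Panel 2-3: Δb = 25.3 ft, d̄ = (2.22+2.01)/2 = 2.115, v̄ = (1.87+1.85)/2 = 1.86 → q = 25.3×2.115×1.86 = 99.53 ft³/s
Panel 3-4: Δb = 15.9 ft, d̄ = (2.01+0.60)/2 = 1.305, v̄ = (1.85+1.22)/2 = 1.535 → q = 15.9×1.305×1.535 = 31.85 ft³/s
Q = Σ q = 223.0 ft³/s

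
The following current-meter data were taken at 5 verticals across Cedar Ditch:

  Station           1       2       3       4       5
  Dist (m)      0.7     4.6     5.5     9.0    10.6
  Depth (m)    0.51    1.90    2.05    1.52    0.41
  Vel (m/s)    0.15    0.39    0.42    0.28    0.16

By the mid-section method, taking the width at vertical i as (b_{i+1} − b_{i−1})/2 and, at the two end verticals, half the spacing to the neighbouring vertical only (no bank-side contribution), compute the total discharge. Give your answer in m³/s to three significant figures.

4.96 m³/s

w_1 = (4.6 − 0.7)/2 = 1.95 m; q_1 = 0.15 × 0.51 × 1.95 = 0.1492 m³/s
w_2 = (5.5 − 0.7)/2 = 2.4 m; q_2 = 0.39 × 1.90 × 2.4 = 1.778 m³/s
w_3 = (9.0 − 4.6)/2 = 2.2 m; q_3 = 0.42 × 2.05 × 2.2 = 1.894 m³/s
w_4 = (10.6 − 5.5)/2 = 2.55 m; q_4 = 0.28 × 1.52 × 2.55 = 1.085 m³/s
w_5 = (10.6 − 9.0)/2 = 0.8 m; q_5 = 0.16 × 0.41 × 0.8 = 0.05248 m³/s
Q = Σ qᵢ = 4.960 m³/s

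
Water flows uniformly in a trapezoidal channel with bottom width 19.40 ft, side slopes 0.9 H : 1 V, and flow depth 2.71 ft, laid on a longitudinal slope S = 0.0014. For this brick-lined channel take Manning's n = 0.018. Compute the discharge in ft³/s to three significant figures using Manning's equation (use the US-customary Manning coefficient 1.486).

311 ft³/s

A = (b + z·y)·y = (19.40 + 0.9×2.71)×2.71 = 59.18 ft²
P = b + 2y√(1+z²) = 19.40 + 2×2.71×√(1+0.9²) = 26.69 ft
R = A/P = 59.18/26.69 = 2.217 ft
Q = (1.486/n)·A·R^(2/3)·S^(1/2) = (1.486/0.018) × 59.18 × 2.217^(2/3) × 0.0014^(1/2) = 310.9 ft³/s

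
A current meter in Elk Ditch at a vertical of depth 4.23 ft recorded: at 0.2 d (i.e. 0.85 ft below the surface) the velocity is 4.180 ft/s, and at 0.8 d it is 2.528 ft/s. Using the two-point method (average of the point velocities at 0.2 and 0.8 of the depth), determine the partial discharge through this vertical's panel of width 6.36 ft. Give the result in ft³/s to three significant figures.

90.2 ft³/s

v̄ = (4.180 + 2.528) / 2 = 3.354 ft/s
q = v̄ × d × w = 3.354 × 4.23 × 6.36 = 90.23 ft³/s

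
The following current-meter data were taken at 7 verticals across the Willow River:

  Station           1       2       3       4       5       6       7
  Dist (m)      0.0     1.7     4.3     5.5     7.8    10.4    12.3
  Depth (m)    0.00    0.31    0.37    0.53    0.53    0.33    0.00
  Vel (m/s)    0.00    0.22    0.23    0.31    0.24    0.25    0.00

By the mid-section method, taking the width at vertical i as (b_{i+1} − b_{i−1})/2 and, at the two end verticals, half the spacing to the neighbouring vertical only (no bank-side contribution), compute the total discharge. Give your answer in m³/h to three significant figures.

w_2 = (4.3 − 0.0)/2 = 2.15 m; q_2 = 0.22 × 0.31 × 2.15 = 0.1466 m³/s
w_3 = (5.5 − 1.7)/2 = 1.9 m; q_3 = 0.23 × 0.37 × 1.9 = 0.1617 m³/s
w_4 = (7.8 − 4.3)/2 = 1.75 m; q_4 = 0.31 × 0.53 × 1.75 = 0.2875 m³/s
w_5 = (10.4 − 5.5)/2 = 2.45 m; q_5 = 0.24 × 0.53 × 2.45 = 0.3116 m³/s
w_6 = (12.3 − 7.8)/2 = 2.25 m; q_6 = 0.25 × 0.33 × 2.25 = 0.1856 m³/s
Stations 1, 7 contribute zero (depth or velocity is 0).
Q = Σ qᵢ = 1.093 m³/s
= 1.093 × 3600 = 3935 m³/h

3940 m³/h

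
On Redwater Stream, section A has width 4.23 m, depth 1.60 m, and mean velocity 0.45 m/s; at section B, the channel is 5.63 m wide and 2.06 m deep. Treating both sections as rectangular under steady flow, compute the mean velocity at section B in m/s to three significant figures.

Q = A₁V₁ = (4.23×1.60) × 0.45 = 3.046 m³/s
A₂ = 5.63 × 2.06 = 11.60 m²
V₂ = Q/A₂ = 3.046/11.60 = 0.2626 m/s

0.263 m/s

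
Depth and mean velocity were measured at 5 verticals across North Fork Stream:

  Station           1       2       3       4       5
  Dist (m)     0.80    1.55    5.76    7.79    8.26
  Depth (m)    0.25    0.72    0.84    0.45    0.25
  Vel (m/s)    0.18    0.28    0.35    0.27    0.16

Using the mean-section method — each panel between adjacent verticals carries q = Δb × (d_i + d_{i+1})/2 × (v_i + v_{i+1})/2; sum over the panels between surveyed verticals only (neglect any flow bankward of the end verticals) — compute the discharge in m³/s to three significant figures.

Panel 1-2: Δb = 0.75 m, d̄ = (0.25+0.72)/2 = 0.485, v̄ = (0.18+0.28)/2 = 0.23 → q = 0.75×0.485×0.23 = 0.08366 m³/s
Panel 2-3: Δb = 4.21 m, d̄ = (0.72+0.84)/2 = 0.78, v̄ = (0.28+0.35)/2 = 0.315 → q = 4.21×0.78×0.315 = 1.034 m³/s
Panel 3-4: Δb = 2.03 m, d̄ = (0.84+0.45)/2 = 0.645, v̄ = (0.35+0.27)/2 = 0.31 → q = 2.03×0.645×0.31 = 0.4059 m³/s
Panel 4-5: Δb = 0.47 m, d̄ = (0.45+0.25)/2 = 0.35, v̄ = (0.27+0.16)/2 = 0.215 → q = 0.47×0.35×0.215 = 0.03537 m³/s
Q = Σ q = 1.559 m³/s

1.56 m³/s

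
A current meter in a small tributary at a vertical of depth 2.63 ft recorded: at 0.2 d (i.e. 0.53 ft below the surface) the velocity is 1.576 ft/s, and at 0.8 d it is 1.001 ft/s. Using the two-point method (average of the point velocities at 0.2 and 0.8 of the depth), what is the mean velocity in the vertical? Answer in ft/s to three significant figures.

v̄ = (1.576 + 1.001) / 2 = 1.289 ft/s

1.29 ft/s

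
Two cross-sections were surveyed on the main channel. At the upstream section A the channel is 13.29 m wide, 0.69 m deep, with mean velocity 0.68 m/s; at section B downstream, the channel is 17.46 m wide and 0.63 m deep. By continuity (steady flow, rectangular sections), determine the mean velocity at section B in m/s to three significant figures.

0.567 m/s

Q = A₁V₁ = (13.29×0.69) × 0.68 = 6.236 m³/s
A₂ = 17.46 × 0.63 = 11.00 m²
V₂ = Q/A₂ = 6.236/11.00 = 0.5669 m/s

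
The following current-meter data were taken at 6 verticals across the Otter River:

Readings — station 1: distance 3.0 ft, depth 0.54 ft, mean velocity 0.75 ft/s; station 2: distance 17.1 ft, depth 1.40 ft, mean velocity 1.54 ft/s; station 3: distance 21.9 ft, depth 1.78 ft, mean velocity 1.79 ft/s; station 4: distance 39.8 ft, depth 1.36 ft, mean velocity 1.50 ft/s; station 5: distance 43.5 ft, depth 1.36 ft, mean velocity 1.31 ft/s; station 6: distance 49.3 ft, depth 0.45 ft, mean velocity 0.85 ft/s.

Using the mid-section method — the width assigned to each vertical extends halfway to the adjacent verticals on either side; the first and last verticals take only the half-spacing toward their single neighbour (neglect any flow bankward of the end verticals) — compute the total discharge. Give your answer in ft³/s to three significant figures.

w_1 = (17.1 − 3.0)/2 = 7.05 ft; q_1 = 0.75 × 0.54 × 7.05 = 2.855 ft³/s
w_2 = (21.9 − 3.0)/2 = 9.45 ft; q_2 = 1.54 × 1.40 × 9.45 = 20.37 ft³/s
w_3 = (39.8 − 17.1)/2 = 11.35 ft; q_3 = 1.79 × 1.78 × 11.35 = 36.16 ft³/s
w_4 = (43.5 − 21.9)/2 = 10.8 ft; q_4 = 1.50 × 1.36 × 10.8 = 22.03 ft³/s
w_5 = (49.3 − 39.8)/2 = 4.75 ft; q_5 = 1.31 × 1.36 × 4.75 = 8.463 ft³/s
w_6 = (49.3 − 43.5)/2 = 2.9 ft; q_6 = 0.85 × 0.45 × 2.9 = 1.109 ft³/s
Q = Σ qᵢ = 91.00 ft³/s

91.0 ft³/s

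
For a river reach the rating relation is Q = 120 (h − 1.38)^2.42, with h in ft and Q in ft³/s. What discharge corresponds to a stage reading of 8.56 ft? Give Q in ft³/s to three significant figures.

Q = 120 × (8.56 − 1.38)^2.42 = 120 × 7.18^2.42 = 14160 ft³/s

14200 ft³/s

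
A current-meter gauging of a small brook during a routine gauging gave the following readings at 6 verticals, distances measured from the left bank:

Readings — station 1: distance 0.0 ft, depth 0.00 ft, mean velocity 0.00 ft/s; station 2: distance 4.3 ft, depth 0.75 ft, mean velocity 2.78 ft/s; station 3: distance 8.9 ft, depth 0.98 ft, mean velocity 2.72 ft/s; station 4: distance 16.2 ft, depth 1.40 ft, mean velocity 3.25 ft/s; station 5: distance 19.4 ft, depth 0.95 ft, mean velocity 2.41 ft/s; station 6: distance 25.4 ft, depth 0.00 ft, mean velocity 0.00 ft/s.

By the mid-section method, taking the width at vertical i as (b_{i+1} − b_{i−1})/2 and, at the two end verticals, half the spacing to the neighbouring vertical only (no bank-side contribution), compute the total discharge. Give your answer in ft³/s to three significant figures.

w_2 = (8.9 − 0.0)/2 = 4.45 ft; q_2 = 2.78 × 0.75 × 4.45 = 9.278 ft³/s
w_3 = (16.2 − 4.3)/2 = 5.95 ft; q_3 = 2.72 × 0.98 × 5.95 = 15.86 ft³/s
w_4 = (19.4 − 8.9)/2 = 5.25 ft; q_4 = 3.25 × 1.40 × 5.25 = 23.89 ft³/s
w_5 = (25.4 − 16.2)/2 = 4.6 ft; q_5 = 2.41 × 0.95 × 4.6 = 10.53 ft³/s
Stations 1, 6 contribute zero (depth or velocity is 0).
Q = Σ qᵢ = 59.56 ft³/s

59.6 ft³/s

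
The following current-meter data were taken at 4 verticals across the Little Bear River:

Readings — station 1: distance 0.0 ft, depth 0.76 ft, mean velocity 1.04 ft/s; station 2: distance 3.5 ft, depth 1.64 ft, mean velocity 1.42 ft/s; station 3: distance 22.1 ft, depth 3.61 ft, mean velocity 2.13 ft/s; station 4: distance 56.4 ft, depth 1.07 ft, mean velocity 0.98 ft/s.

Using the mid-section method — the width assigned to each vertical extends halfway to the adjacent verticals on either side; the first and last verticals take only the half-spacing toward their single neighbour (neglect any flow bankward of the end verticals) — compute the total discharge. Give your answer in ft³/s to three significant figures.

w_1 = (3.5 − 0.0)/2 = 1.75 ft; q_1 = 1.04 × 0.76 × 1.75 = 1.383 ft³/s
w_2 = (22.1 − 0.0)/2 = 11.05 ft; q_2 = 1.42 × 1.64 × 11.05 = 25.73 ft³/s
w_3 = (56.4 − 3.5)/2 = 26.45 ft; q_3 = 2.13 × 3.61 × 26.45 = 203.4 ft³/s
w_4 = (56.4 − 22.1)/2 = 17.15 ft; q_4 = 0.98 × 1.07 × 17.15 = 17.98 ft³/s
Q = Σ qᵢ = 248.5 ft³/s

248 ft³/s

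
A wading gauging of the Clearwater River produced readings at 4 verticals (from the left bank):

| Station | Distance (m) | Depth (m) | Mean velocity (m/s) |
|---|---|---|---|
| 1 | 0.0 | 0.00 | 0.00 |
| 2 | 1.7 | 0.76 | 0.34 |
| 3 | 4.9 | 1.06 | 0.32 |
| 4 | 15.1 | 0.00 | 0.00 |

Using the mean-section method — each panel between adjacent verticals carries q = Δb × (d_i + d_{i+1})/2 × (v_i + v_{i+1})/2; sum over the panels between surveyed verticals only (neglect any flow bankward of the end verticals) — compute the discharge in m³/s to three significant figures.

Panel 1-2: Δb = 1.7 m, d̄ = (0.00+0.76)/2 = 0.38, v̄ = (0.00+0.34)/2 = 0.17 → q = 1.7×0.38×0.17 = 0.1098 m³/s
Panel 2-3: Δb = 3.2 m, d̄ = (0.76+1.06)/2 = 0.91, v̄ = (0.34+0.32)/2 = 0.33 → q = 3.2×0.91×0.33 = 0.9610 m³/s
Panel 3-4: Δb = 10.2 m, d̄ = (1.06+0.00)/2 = 0.53, v̄ = (0.32+0.00)/2 = 0.16 → q = 10.2×0.53×0.16 = 0.8650 m³/s
Q = Σ q = 1.936 m³/s

1.94 m³/s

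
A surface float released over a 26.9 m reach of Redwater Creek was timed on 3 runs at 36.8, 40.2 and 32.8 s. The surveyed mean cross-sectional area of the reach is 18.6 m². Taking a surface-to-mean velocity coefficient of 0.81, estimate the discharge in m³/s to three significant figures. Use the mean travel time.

11.1 m³/s

t̄ = (36.8 + 40.2 + 32.8) / 3 = 36.6 s
v_surface = L / t̄ = 26.9 / 36.6 = 0.7350 m/s
v_mean = 0.81 × 0.7350 = 0.5953 m/s
Q = A × v_mean = 18.6 × 0.5953 = 11.07 m³/s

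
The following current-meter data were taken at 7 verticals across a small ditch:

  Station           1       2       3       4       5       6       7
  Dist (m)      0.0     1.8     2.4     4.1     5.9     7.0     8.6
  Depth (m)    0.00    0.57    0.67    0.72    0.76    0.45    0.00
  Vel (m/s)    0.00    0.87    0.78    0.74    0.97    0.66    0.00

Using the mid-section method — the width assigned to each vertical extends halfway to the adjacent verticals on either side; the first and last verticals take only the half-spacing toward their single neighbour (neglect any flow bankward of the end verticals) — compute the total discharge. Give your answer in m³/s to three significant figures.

3.60 m³/s

w_2 = (2.4 − 0.0)/2 = 1.2 m; q_2 = 0.87 × 0.57 × 1.2 = 0.5951 m³/s
w_3 = (4.1 − 1.8)/2 = 1.15 m; q_3 = 0.78 × 0.67 × 1.15 = 0.6010 m³/s
w_4 = (5.9 − 2.4)/2 = 1.75 m; q_4 = 0.74 × 0.72 × 1.75 = 0.9324 m³/s
w_5 = (7.0 − 4.1)/2 = 1.45 m; q_5 = 0.97 × 0.76 × 1.45 = 1.069 m³/s
w_6 = (8.6 − 5.9)/2 = 1.35 m; q_6 = 0.66 × 0.45 × 1.35 = 0.4010 m³/s
Stations 1, 7 contribute zero (depth or velocity is 0).
Q = Σ qᵢ = 3.598 m³/s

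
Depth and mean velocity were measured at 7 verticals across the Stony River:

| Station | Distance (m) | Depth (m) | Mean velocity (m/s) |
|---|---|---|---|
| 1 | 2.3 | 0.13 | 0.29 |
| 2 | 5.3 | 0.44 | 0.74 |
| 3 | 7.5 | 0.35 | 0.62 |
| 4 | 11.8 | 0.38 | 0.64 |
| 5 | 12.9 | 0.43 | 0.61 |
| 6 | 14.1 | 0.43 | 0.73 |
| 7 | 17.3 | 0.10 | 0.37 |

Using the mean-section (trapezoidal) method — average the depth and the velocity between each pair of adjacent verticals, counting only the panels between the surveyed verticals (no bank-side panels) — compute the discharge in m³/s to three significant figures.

3.11 m³/s

Panel 1-2: Δb = 3 m, d̄ = (0.13+0.44)/2 = 0.285, v̄ = (0.29+0.74)/2 = 0.515 → q = 3×0.285×0.515 = 0.4403 m³/s
Panel 2-3: Δb = 2.2 m, d̄ = (0.44+0.35)/2 = 0.395, v̄ = (0.74+0.62)/2 = 0.68 → q = 2.2×0.395×0.68 = 0.5909 m³/s
Panel 3-4: Δb = 4.3 m, d̄ = (0.35+0.38)/2 = 0.365, v̄ = (0.62+0.64)/2 = 0.63 → q = 4.3×0.365×0.63 = 0.9888 m³/s
Panel 4-5: Δb = 1.1 m, d̄ = (0.38+0.43)/2 = 0.405, v̄ = (0.64+0.61)/2 = 0.625 → q = 1.1×0.405×0.625 = 0.2784 m³/s
Panel 5-6: Δb = 1.2 m, d̄ = (0.43+0.43)/2 = 0.43, v̄ = (0.61+0.73)/2 = 0.67 → q = 1.2×0.43×0.67 = 0.3457 m³/s
Panel 6-7: Δb = 3.2 m, d̄ = (0.43+0.10)/2 = 0.265, v̄ = (0.73+0.37)/2 = 0.55 → q = 3.2×0.265×0.55 = 0.4664 m³/s
Q = Σ q = 3.111 m³/s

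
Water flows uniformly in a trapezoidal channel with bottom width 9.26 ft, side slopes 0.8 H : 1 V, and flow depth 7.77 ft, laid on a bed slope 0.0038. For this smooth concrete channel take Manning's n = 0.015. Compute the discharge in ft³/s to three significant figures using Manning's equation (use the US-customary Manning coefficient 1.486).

1890 ft³/s

A = (b + z·y)·y = (9.26 + 0.8×7.77)×7.77 = 120.2 ft²
P = b + 2y√(1+z²) = 9.26 + 2×7.77×√(1+0.8²) = 29.16 ft
R = A/P = 120.2/29.16 = 4.124 ft
Q = (1.486/n)·A·R^(2/3)·S^(1/2) = (1.486/0.015) × 120.2 × 4.124^(2/3) × 0.0038^(1/2) = 1888 ft³/s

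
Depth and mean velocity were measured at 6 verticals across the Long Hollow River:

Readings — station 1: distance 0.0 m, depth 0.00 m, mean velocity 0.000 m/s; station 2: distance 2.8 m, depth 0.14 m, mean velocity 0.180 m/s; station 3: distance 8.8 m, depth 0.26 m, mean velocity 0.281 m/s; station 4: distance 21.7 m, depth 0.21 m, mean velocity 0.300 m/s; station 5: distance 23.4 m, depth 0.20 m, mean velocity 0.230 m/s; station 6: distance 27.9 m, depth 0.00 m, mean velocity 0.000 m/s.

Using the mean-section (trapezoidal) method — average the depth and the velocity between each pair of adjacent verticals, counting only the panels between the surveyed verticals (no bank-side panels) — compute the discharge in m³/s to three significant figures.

1.32 m³/s

Panel 1-2: Δb = 2.8 m, d̄ = (0.00+0.14)/2 = 0.07, v̄ = (0.000+0.180)/2 = 0.09 → q = 2.8×0.07×0.09 = 0.01764 m³/s
Panel 2-3: Δb = 6 m, d̄ = (0.14+0.26)/2 = 0.2, v̄ = (0.180+0.281)/2 = 0.2305 → q = 6×0.2×0.2305 = 0.2766 m³/s
Panel 3-4: Δb = 12.9 m, d̄ = (0.26+0.21)/2 = 0.235, v̄ = (0.281+0.300)/2 = 0.2905 → q = 12.9×0.235×0.2905 = 0.8807 m³/s
Panel 4-5: Δb = 1.7 m, d̄ = (0.21+0.20)/2 = 0.205, v̄ = (0.300+0.230)/2 = 0.265 → q = 1.7×0.205×0.265 = 0.09235 m³/s
Panel 5-6: Δb = 4.5 m, d̄ = (0.20+0.00)/2 = 0.1, v̄ = (0.230+0.000)/2 = 0.115 → q = 4.5×0.1×0.115 = 0.05175 m³/s
Q = Σ q = 1.319 m³/s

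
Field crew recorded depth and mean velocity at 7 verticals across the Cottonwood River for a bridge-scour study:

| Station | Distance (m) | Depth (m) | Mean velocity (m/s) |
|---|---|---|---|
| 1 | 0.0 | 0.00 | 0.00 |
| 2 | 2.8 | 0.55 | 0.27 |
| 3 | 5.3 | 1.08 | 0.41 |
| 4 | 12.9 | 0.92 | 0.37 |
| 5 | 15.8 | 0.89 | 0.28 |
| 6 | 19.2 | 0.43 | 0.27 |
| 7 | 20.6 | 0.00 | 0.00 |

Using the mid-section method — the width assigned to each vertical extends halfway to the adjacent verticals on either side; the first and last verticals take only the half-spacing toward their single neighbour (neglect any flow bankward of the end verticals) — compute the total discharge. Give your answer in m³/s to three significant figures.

w_2 = (5.3 − 0.0)/2 = 2.65 m; q_2 = 0.27 × 0.55 × 2.65 = 0.3935 m³/s
w_3 = (12.9 − 2.8)/2 = 5.05 m; q_3 = 0.41 × 1.08 × 5.05 = 2.236 m³/s
w_4 = (15.8 − 5.3)/2 = 5.25 m; q_4 = 0.37 × 0.92 × 5.25 = 1.787 m³/s
w_5 = (19.2 − 12.9)/2 = 3.15 m; q_5 = 0.28 × 0.89 × 3.15 = 0.7850 m³/s
w_6 = (20.6 − 15.8)/2 = 2.4 m; q_6 = 0.27 × 0.43 × 2.4 = 0.2786 m³/s
Stations 1, 7 contribute zero (depth or velocity is 0).
Q = Σ qᵢ = 5.480 m³/s

5.48 m³/s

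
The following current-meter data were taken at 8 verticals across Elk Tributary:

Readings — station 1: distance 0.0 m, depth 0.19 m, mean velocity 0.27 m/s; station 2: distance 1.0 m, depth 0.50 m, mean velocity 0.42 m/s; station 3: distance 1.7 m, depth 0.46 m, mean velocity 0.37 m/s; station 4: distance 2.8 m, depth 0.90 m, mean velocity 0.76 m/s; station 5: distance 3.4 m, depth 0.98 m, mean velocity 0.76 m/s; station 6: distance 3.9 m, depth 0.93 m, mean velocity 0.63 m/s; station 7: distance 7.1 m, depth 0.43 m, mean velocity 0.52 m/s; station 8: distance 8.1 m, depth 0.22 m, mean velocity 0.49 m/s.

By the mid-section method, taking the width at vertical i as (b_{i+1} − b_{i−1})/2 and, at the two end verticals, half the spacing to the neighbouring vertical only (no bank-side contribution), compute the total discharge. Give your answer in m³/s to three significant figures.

2.96 m³/s

w_1 = (1.0 − 0.0)/2 = 0.5 m; q_1 = 0.27 × 0.19 × 0.5 = 0.02565 m³/s
w_2 = (1.7 − 0.0)/2 = 0.85 m; q_2 = 0.42 × 0.50 × 0.85 = 0.1785 m³/s
w_3 = (2.8 − 1.0)/2 = 0.9 m; q_3 = 0.37 × 0.46 × 0.9 = 0.1532 m³/s
w_4 = (3.4 − 1.7)/2 = 0.85 m; q_4 = 0.76 × 0.90 × 0.85 = 0.5814 m³/s
w_5 = (3.9 − 2.8)/2 = 0.55 m; q_5 = 0.76 × 0.98 × 0.55 = 0.4096 m³/s
w_6 = (7.1 − 3.4)/2 = 1.85 m; q_6 = 0.63 × 0.93 × 1.85 = 1.084 m³/s
w_7 = (8.1 − 3.9)/2 = 2.1 m; q_7 = 0.52 × 0.43 × 2.1 = 0.4696 m³/s
w_8 = (8.1 − 7.1)/2 = 0.5 m; q_8 = 0.49 × 0.22 × 0.5 = 0.05390 m³/s
Q = Σ qᵢ = 2.956 m³/s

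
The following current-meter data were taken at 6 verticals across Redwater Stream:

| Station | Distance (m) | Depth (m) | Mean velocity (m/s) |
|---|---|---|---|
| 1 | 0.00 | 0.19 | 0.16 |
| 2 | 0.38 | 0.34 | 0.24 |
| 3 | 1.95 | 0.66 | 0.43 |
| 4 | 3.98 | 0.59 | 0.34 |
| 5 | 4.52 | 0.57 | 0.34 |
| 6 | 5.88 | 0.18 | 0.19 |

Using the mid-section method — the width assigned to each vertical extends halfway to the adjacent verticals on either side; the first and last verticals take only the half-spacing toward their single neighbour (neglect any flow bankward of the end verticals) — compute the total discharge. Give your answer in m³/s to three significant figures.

1.06 m³/s

w_1 = (0.38 − 0.00)/2 = 0.19 m; q_1 = 0.16 × 0.19 × 0.19 = 0.005776 m³/s
w_2 = (1.95 − 0.00)/2 = 0.975 m; q_2 = 0.24 × 0.34 × 0.975 = 0.07956 m³/s
w_3 = (3.98 − 0.38)/2 = 1.8 m; q_3 = 0.43 × 0.66 × 1.8 = 0.5108 m³/s
w_4 = (4.52 − 1.95)/2 = 1.285 m; q_4 = 0.34 × 0.59 × 1.285 = 0.2578 m³/s
w_5 = (5.88 − 3.98)/2 = 0.95 m; q_5 = 0.34 × 0.57 × 0.95 = 0.1841 m³/s
w_6 = (5.88 − 4.52)/2 = 0.68 m; q_6 = 0.19 × 0.18 × 0.68 = 0.02326 m³/s
Q = Σ qᵢ = 1.061 m³/s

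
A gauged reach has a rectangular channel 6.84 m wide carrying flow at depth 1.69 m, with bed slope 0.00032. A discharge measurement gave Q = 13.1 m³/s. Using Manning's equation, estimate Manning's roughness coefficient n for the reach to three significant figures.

0.0171

A = b·y = 6.84 × 1.69 = 11.56 m²
P = b + 2y = 6.84 + 2×1.69 = 10.22 m
R = A/P = 11.56/10.22 = 1.131 m
n = (1/Q)·A·R^(2/3)·S^(1/2) = (1/13.1) × 11.56 × 1.086 × 0.01789 = 0.01714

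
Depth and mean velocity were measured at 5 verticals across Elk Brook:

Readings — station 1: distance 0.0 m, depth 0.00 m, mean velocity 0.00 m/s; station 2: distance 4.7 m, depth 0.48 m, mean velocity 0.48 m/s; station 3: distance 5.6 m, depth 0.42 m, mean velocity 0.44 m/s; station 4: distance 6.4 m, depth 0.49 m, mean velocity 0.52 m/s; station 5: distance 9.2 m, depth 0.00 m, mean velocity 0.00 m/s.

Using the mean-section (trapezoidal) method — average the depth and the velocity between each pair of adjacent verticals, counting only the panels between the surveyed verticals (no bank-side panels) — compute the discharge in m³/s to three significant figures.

0.810 m³/s

Panel 1-2: Δb = 4.7 m, d̄ = (0.00+0.48)/2 = 0.24, v̄ = (0.00+0.48)/2 = 0.24 → q = 4.7×0.24×0.24 = 0.2707 m³/s
Panel 2-3: Δb = 0.9 m, d̄ = (0.48+0.42)/2 = 0.45, v̄ = (0.48+0.44)/2 = 0.46 → q = 0.9×0.45×0.46 = 0.1863 m³/s
Panel 3-4: Δb = 0.8 m, d̄ = (0.42+0.49)/2 = 0.455, v̄ = (0.44+0.52)/2 = 0.48 → q = 0.8×0.455×0.48 = 0.1747 m³/s
Panel 4-5: Δb = 2.8 m, d̄ = (0.49+0.00)/2 = 0.245, v̄ = (0.52+0.00)/2 = 0.26 → q = 2.8×0.245×0.26 = 0.1784 m³/s
Q = Σ q = 0.8101 m³/s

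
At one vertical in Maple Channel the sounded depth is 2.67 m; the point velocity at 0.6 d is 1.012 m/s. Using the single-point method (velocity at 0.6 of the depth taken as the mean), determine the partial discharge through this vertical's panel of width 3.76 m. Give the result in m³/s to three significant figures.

v̄ = v₀.₆ = 1.012 m/s
q = v̄ × d × w = 1.012 × 2.67 × 3.76 = 10.16 m³/s

10.2 m³/s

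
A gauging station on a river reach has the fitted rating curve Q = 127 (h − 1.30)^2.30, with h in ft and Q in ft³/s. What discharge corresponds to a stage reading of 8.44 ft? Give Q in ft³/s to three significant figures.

Q = 127 × (8.44 − 1.30)^2.30 = 127 × 7.14^2.30 = 11680 ft³/s

11700 ft³/s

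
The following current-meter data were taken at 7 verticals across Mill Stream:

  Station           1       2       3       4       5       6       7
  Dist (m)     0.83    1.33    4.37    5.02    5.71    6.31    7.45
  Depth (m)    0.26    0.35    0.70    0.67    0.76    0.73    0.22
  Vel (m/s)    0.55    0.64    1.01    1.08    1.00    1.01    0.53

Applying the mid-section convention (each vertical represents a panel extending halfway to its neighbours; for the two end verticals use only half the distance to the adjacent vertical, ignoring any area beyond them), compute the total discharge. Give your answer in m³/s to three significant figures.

w_1 = (1.33 − 0.83)/2 = 0.25 m; q_1 = 0.55 × 0.26 × 0.25 = 0.03575 m³/s
w_2 = (4.37 − 0.83)/2 = 1.77 m; q_2 = 0.64 × 0.35 × 1.77 = 0.3965 m³/s
w_3 = (5.02 − 1.33)/2 = 1.845 m; q_3 = 1.01 × 0.70 × 1.845 = 1.304 m³/s
w_4 = (5.71 − 4.37)/2 = 0.67 m; q_4 = 1.08 × 0.67 × 0.67 = 0.4848 m³/s
w_5 = (6.31 − 5.02)/2 = 0.645 m; q_5 = 1.00 × 0.76 × 0.645 = 0.4902 m³/s
w_6 = (7.45 − 5.71)/2 = 0.87 m; q_6 = 1.01 × 0.73 × 0.87 = 0.6415 m³/s
w_7 = (7.45 − 6.31)/2 = 0.57 m; q_7 = 0.53 × 0.22 × 0.57 = 0.06646 m³/s
Q = Σ qᵢ = 3.420 m³/s

3.42 m³/s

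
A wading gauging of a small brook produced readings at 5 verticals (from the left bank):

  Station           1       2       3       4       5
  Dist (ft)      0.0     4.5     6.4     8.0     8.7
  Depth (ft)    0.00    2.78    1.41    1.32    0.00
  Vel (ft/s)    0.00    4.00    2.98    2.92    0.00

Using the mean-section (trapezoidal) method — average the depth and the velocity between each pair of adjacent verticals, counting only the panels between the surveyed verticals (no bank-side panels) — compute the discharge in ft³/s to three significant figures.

33.5 ft³/s

Panel 1-2: Δb = 4.5 ft, d̄ = (0.00+2.78)/2 = 1.39, v̄ = (0.00+4.00)/2 = 2 → q = 4.5×1.39×2 = 12.51 ft³/s
Panel 2-3: Δb = 1.9 ft, d̄ = (2.78+1.41)/2 = 2.095, v̄ = (4.00+2.98)/2 = 3.49 → q = 1.9×2.095×3.49 = 13.89 ft³/s
Panel 3-4: Δb = 1.6 ft, d̄ = (1.41+1.32)/2 = 1.365, v̄ = (2.98+2.92)/2 = 2.95 → q = 1.6×1.365×2.95 = 6.443 ft³/s
Panel 4-5: Δb = 0.7 ft, d̄ = (1.32+0.00)/2 = 0.66, v̄ = (2.92+0.00)/2 = 1.46 → q = 0.7×0.66×1.46 = 0.6745 ft³/s
Q = Σ q = 33.52 ft³/s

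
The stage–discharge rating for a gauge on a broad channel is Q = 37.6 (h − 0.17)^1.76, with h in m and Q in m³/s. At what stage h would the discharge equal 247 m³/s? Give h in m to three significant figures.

h − h₀ = (Q/C)^(1/b) = (247/37.6)^(1/1.76) = 2.914 m
h = 0.17 + 2.914 = 3.084 m

3.08 m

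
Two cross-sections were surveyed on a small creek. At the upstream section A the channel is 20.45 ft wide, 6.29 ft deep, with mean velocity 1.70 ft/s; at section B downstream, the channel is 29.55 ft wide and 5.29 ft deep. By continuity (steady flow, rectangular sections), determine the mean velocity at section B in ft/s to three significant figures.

Q = A₁V₁ = (20.45×6.29) × 1.70 = 218.7 ft³/s
A₂ = 29.55 × 5.29 = 156.3 ft²
V₂ = Q/A₂ = 218.7/156.3 = 1.399 ft/s

1.40 ft/s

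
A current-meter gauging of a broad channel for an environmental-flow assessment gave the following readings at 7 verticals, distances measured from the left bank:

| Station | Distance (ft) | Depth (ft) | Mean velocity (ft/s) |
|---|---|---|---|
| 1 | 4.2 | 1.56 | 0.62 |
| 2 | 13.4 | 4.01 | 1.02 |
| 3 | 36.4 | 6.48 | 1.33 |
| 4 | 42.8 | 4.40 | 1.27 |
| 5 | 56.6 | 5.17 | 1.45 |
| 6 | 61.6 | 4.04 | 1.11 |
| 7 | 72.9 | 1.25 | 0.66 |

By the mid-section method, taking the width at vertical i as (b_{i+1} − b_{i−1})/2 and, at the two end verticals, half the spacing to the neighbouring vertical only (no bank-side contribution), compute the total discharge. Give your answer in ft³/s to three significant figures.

365 ft³/s

w_1 = (13.4 − 4.2)/2 = 4.6 ft; q_1 = 0.62 × 1.56 × 4.6 = 4.449 ft³/s
w_2 = (36.4 − 4.2)/2 = 16.1 ft; q_2 = 1.02 × 4.01 × 16.1 = 65.85 ft³/s
w_3 = (42.8 − 13.4)/2 = 14.7 ft; q_3 = 1.33 × 6.48 × 14.7 = 126.7 ft³/s
w_4 = (56.6 − 36.4)/2 = 10.1 ft; q_4 = 1.27 × 4.40 × 10.1 = 56.44 ft³/s
w_5 = (61.6 − 42.8)/2 = 9.4 ft; q_5 = 1.45 × 5.17 × 9.4 = 70.47 ft³/s
w_6 = (72.9 − 56.6)/2 = 8.15 ft; q_6 = 1.11 × 4.04 × 8.15 = 36.55 ft³/s
w_7 = (72.9 − 61.6)/2 = 5.65 ft; q_7 = 0.66 × 1.25 × 5.65 = 4.661 ft³/s
Q = Σ qᵢ = 365.1 ft³/s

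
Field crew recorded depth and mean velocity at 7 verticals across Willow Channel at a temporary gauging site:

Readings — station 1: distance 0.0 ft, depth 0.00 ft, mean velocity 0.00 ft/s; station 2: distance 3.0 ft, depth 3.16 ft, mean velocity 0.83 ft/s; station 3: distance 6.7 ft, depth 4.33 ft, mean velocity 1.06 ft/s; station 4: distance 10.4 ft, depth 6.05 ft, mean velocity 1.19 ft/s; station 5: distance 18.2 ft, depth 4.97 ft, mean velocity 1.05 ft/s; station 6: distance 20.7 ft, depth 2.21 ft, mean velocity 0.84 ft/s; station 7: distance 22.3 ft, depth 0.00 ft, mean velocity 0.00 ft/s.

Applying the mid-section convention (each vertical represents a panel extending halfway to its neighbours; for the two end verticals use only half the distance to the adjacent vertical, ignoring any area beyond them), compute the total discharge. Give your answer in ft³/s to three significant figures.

97.8 ft³/s

w_2 = (6.7 − 0.0)/2 = 3.35 ft; q_2 = 0.83 × 3.16 × 3.35 = 8.786 ft³/s
w_3 = (10.4 − 3.0)/2 = 3.7 ft; q_3 = 1.06 × 4.33 × 3.7 = 16.98 ft³/s
w_4 = (18.2 − 6.7)/2 = 5.75 ft; q_4 = 1.19 × 6.05 × 5.75 = 41.40 ft³/s
w_5 = (20.7 − 10.4)/2 = 5.15 ft; q_5 = 1.05 × 4.97 × 5.15 = 26.88 ft³/s
w_6 = (22.3 − 18.2)/2 = 2.05 ft; q_6 = 0.84 × 2.21 × 2.05 = 3.806 ft³/s
Stations 1, 7 contribute zero (depth or velocity is 0).
Q = Σ qᵢ = 97.85 ft³/s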